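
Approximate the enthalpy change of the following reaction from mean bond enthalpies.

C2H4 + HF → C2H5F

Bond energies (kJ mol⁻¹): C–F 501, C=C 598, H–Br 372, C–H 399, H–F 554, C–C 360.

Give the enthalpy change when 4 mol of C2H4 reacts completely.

Bonds broken (reactants):
  C–H: 4 × 399 = 1596
  C=C: 1 × 598 = 598
  H–F: 1 × 554 = 554
  Σ(broken) = 2748 kJ
Bonds formed (products):
  C–C: 1 × 360 = 360
  C–F: 1 × 501 = 501
  C–H: 5 × 399 = 1995
  Σ(formed) = 2856 kJ
ΔH = Σ(broken) − Σ(formed) = 2748 − 2856 = −108 kJ
For 4× the reaction as written: 4 × (−108) = −432 kJ

ΔH = −432 kJ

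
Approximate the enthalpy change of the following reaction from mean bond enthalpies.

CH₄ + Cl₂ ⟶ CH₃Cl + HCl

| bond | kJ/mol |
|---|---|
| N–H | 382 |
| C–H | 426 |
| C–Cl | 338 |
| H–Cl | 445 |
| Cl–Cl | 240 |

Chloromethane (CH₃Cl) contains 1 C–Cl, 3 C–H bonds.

Bonds broken (reactants):
  C–H: 4 × 426 = 1704
  Cl–Cl: 1 × 240 = 240
  Σ(broken) = 1944 kJ
Bonds formed (products):
  C–Cl: 1 × 338 = 338
  C–H: 3 × 426 = 1278
  H–Cl: 1 × 445 = 445
  Σ(formed) = 2061 kJ
ΔH = Σ(broken) − Σ(formed) = 1944 − 2061 = −117 kJ

ΔH ≈ −117 kJ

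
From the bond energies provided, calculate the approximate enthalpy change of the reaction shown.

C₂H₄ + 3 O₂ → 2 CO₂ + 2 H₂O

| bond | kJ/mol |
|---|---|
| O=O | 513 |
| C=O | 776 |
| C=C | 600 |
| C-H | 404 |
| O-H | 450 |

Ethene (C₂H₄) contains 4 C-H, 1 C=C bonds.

ΔH ≈ −1149 kJ

Bonds broken (reactants):
  C-H: 4 × 404 = 1616
  C=C: 1 × 600 = 600
  O=O: 3 × 513 = 1539
  Σ(broken) = 3755 kJ
Bonds formed (products):
  C=O: 4 × 776 = 3104
  O-H: 4 × 450 = 1800
  Σ(formed) = 4904 kJ
ΔH = Σ(broken) − Σ(formed) = 3755 − 4904 = −1149 kJ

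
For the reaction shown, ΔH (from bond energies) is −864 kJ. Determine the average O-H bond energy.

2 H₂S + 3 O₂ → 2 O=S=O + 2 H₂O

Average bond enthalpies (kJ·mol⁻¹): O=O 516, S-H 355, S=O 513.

D(O-H) ≈ 445 kJ/mol

Let D be the O-H bond energy.
Σ(broken) = 3×516 + 4×355 = 2968
Σ(formed) = 4×D + 4×513 = 2052 + 4D
ΔH = Σ(broken) − Σ(formed) = (2968) − (2052 + 4D) = +916 − 4D
Setting this equal to −864 kJ gives 4D = 1780, so D = 445 kJ/mol.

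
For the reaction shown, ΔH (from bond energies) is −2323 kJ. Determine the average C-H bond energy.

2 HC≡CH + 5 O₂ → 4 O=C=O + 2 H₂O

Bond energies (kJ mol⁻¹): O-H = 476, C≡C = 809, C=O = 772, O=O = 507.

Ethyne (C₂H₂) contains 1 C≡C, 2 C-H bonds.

D(C-H) ≈ 401 kJ/mol

Let D be the C-H bond energy.
Σ(broken) = 2×809 + 4×D + 5×507 = 4153 + 4D
Σ(formed) = 8×772 + 4×476 = 8080
ΔH = Σ(broken) − Σ(formed) = (4153 + 4D) − (8080) = −3927 + 4D
Setting this equal to −2323 kJ gives 4D = 1604, so D = 401 kJ/mol.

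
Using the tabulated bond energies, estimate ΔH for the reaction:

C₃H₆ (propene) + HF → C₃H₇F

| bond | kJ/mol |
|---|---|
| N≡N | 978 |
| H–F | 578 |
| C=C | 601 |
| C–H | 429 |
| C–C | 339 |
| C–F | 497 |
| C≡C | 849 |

ΔH ≈ −86 kJ

Bonds broken (reactants):
  C–C: 1 × 339 = 339
  C–H: 6 × 429 = 2574
  C=C: 1 × 601 = 601
  H–F: 1 × 578 = 578
  Σ(broken) = 4092 kJ
Bonds formed (products):
  C–C: 2 × 339 = 678
  C–F: 1 × 497 = 497
  C–H: 7 × 429 = 3003
  Σ(formed) = 4178 kJ
ΔH = Σ(broken) − Σ(formed) = 4092 − 4178 = −86 kJ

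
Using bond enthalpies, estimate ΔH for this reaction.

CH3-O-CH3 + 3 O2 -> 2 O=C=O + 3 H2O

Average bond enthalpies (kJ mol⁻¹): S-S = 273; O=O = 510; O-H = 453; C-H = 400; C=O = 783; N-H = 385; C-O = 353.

Bonds broken (reactants):
  C-H: 6 × 400 = 2400
  C-O: 2 × 353 = 706
  O=O: 3 × 510 = 1530
  Σ(broken) = 4636 kJ
Bonds formed (products):
  C=O: 4 × 783 = 3132
  O-H: 6 × 453 = 2718
  Σ(formed) = 5850 kJ
ΔH = Σ(broken) − Σ(formed) = 4636 − 5850 = −1214 kJ

ΔH ≈ −1214 kJ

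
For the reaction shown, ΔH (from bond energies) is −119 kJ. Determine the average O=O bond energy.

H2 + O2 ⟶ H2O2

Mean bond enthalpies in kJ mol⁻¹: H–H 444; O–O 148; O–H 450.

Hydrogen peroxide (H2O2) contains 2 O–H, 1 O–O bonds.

Let D be the O=O bond energy.
Σ(broken) = 1×444 + 1×D = 444 + D
Σ(formed) = 2×450 + 1×148 = 1048
ΔH = Σ(broken) − Σ(formed) = (444 + D) − (1048) = −604 + D
Setting this equal to −119 kJ gives D = 485 kJ/mol.

D(O=O) ≈ 485 kJ/mol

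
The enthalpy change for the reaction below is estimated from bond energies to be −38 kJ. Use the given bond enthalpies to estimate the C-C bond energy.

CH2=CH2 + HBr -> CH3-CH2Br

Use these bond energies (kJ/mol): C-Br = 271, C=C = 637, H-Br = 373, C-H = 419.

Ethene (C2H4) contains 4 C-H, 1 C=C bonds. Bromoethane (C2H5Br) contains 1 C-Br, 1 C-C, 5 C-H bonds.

D(C-C) ≈ 358 kJ/mol

Let D be the C-C bond energy.
Σ(broken) = 4×419 + 1×637 + 1×373 = 2686
Σ(formed) = 1×271 + 1×D + 5×419 = 2366 + D
ΔH = Σ(broken) − Σ(formed) = (2686) − (2366 + D) = +320 − D
Setting this equal to −38 kJ gives D = 358 kJ/mol.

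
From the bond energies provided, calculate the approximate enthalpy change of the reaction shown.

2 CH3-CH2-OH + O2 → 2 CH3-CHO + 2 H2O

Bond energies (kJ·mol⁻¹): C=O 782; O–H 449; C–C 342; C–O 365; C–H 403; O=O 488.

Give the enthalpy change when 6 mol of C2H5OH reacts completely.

ΔH = −1314 kJ

Bonds broken (reactants):
  C–C: 2 × 342 = 684
  C–H: 10 × 403 = 4030
  C–O: 2 × 365 = 730
  O–H: 2 × 449 = 898
  O=O: 1 × 488 = 488
  Σ(broken) = 6830 kJ
Bonds formed (products):
  C–C: 2 × 342 = 684
  C–H: 8 × 403 = 3224
  C=O: 2 × 782 = 1564
  O–H: 4 × 449 = 1796
  Σ(formed) = 7268 kJ
ΔH = Σ(broken) − Σ(formed) = 6830 − 7268 = −438 kJ
For 3× the reaction as written: 3 × (−438) = −1314 kJ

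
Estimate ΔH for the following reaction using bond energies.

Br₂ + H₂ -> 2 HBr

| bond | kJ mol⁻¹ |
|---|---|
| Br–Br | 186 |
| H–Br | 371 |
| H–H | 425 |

ΔH ≈ −131 kJ

Bonds broken (reactants):
  Br–Br: 1 × 186 = 186
  H–H: 1 × 425 = 425
  Σ(broken) = 611 kJ
Bonds formed (products):
  H–Br: 2 × 371 = 742
  Σ(formed) = 742 kJ
ΔH = Σ(broken) − Σ(formed) = 611 − 742 = −131 kJ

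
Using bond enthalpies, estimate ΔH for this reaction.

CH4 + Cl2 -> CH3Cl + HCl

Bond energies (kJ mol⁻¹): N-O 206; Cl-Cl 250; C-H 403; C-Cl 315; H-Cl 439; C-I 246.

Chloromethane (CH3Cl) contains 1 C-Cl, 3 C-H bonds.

ΔH ≈ −101 kJ

Bonds broken (reactants):
  C-H: 4 × 403 = 1612
  Cl-Cl: 1 × 250 = 250
  Σ(broken) = 1862 kJ
Bonds formed (products):
  C-Cl: 1 × 315 = 315
  C-H: 3 × 403 = 1209
  H-Cl: 1 × 439 = 439
  Σ(formed) = 1963 kJ
ΔH = Σ(broken) − Σ(formed) = 1862 − 1963 = −101 kJ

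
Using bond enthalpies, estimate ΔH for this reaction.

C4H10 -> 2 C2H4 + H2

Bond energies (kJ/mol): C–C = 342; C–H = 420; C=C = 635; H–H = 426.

ΔH ≈ +170 kJ

Bonds broken (reactants):
  C–C: 3 × 342 = 1026
  C–H: 10 × 420 = 4200
  Σ(broken) = 5226 kJ
Bonds formed (products):
  C–H: 8 × 420 = 3360
  C=C: 2 × 635 = 1270
  H–H: 1 × 426 = 426
  Σ(formed) = 5056 kJ
ΔH = Σ(broken) − Σ(formed) = 5226 − 5056 = +170 kJ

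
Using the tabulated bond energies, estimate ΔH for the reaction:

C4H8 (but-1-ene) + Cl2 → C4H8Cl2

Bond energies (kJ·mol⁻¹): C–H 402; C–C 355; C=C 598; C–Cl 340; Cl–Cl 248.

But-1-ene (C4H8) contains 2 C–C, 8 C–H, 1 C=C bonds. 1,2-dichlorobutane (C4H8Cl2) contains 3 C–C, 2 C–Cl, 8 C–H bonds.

Bonds broken (reactants):
  C–C: 2 × 355 = 710
  C–H: 8 × 402 = 3216
  C=C: 1 × 598 = 598
  Cl–Cl: 1 × 248 = 248
  Σ(broken) = 4772 kJ
Bonds formed (products):
  C–C: 3 × 355 = 1065
  C–Cl: 2 × 340 = 680
  C–H: 8 × 402 = 3216
  Σ(formed) = 4961 kJ
ΔH = Σ(broken) − Σ(formed) = 4772 − 4961 = −189 kJ

ΔH ≈ −189 kJ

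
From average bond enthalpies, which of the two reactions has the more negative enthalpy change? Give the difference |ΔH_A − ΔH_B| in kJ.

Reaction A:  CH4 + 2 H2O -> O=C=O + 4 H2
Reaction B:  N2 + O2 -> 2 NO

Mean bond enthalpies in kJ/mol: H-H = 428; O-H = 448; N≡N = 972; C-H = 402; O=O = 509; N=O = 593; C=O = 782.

Reaction A, by 171 kJ

Reaction A:
  Bonds broken (reactants):
    C-H: 4 × 402 = 1608
    O-H: 4 × 448 = 1792
    Σ(broken) = 3400 kJ
  Bonds formed (products):
    C=O: 2 × 782 = 1564
    H-H: 4 × 428 = 1712
    Σ(formed) = 3276 kJ
  ΔH_A = 3400 − 3276 = +124 kJ
Reaction B:
  Bonds broken (reactants):
    N≡N: 1 × 972 = 972
    O=O: 1 × 509 = 509
    Σ(broken) = 1481 kJ
  Bonds formed (products):
    N=O: 2 × 593 = 1186
    Σ(formed) = 1186 kJ
  ΔH_B = 1481 − 1186 = +295 kJ
ΔH_A − ΔH_B = −171 kJ, so reaction A has the more negative ΔH; |ΔH_A − ΔH_B| = 171 kJ.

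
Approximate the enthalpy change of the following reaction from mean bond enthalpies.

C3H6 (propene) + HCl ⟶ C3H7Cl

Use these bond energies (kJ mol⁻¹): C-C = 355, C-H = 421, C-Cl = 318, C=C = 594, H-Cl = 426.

Bonds broken (reactants):
  C-C: 1 × 355 = 355
  C-H: 6 × 421 = 2526
  C=C: 1 × 594 = 594
  H-Cl: 1 × 426 = 426
  Σ(broken) = 3901 kJ
Bonds formed (products):
  C-C: 2 × 355 = 710
  C-Cl: 1 × 318 = 318
  C-H: 7 × 421 = 2947
  Σ(formed) = 3975 kJ
ΔH = Σ(broken) − Σ(formed) = 3901 − 3975 = −74 kJ

ΔH ≈ −74 kJ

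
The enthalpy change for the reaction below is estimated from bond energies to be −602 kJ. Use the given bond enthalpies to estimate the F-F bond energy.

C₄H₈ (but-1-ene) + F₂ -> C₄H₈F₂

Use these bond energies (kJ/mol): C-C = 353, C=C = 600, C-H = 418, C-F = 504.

Let D be the F-F bond energy.
Σ(broken) = 2×353 + 8×418 + 1×600 + 1×D = 4650 + D
Σ(formed) = 3×353 + 2×504 + 8×418 = 5411
ΔH = Σ(broken) − Σ(formed) = (4650 + D) − (5411) = −761 + D
Setting this equal to −602 kJ gives D = 159 kJ/mol.

D(F-F) ≈ 159 kJ/mol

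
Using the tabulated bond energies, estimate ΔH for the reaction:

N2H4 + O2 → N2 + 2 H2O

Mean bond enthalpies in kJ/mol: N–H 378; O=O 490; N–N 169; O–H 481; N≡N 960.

Bonds broken (reactants):
  N–H: 4 × 378 = 1512
  N–N: 1 × 169 = 169
  O=O: 1 × 490 = 490
  Σ(broken) = 2171 kJ
Bonds formed (products):
  N≡N: 1 × 960 = 960
  O–H: 4 × 481 = 1924
  Σ(formed) = 2884 kJ
ΔH = Σ(broken) − Σ(formed) = 2171 − 2884 = −713 kJ

ΔH ≈ −713 kJ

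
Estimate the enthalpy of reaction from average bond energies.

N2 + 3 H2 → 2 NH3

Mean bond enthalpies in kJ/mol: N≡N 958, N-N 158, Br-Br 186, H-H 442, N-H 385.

Bonds broken (reactants):
  H-H: 3 × 442 = 1326
  N≡N: 1 × 958 = 958
  Σ(broken) = 2284 kJ
Bonds formed (products):
  N-H: 6 × 385 = 2310
  Σ(formed) = 2310 kJ
ΔH = Σ(broken) − Σ(formed) = 2284 − 2310 = −26 kJ

ΔH ≈ −26 kJ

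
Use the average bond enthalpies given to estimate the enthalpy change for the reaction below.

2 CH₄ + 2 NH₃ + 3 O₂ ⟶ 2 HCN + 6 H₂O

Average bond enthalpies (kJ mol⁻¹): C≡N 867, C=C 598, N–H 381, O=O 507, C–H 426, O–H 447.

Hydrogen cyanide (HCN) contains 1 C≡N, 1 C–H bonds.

ΔH ≈ −735 kJ

Bonds broken (reactants):
  C–H: 8 × 426 = 3408
  N–H: 6 × 381 = 2286
  O=O: 3 × 507 = 1521
  Σ(broken) = 7215 kJ
Bonds formed (products):
  C≡N: 2 × 867 = 1734
  C–H: 2 × 426 = 852
  O–H: 12 × 447 = 5364
  Σ(formed) = 7950 kJ
ΔH = Σ(broken) − Σ(formed) = 7215 − 7950 = −735 kJ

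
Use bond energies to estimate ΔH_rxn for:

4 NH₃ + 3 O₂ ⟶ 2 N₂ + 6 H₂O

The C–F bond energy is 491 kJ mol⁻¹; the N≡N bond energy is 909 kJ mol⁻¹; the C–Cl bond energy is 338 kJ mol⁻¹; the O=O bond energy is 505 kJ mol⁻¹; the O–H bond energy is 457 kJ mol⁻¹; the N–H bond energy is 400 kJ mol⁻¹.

ΔH ≈ −987 kJ

Bonds broken (reactants):
  N–H: 12 × 400 = 4800
  O=O: 3 × 505 = 1515
  Σ(broken) = 6315 kJ
Bonds formed (products):
  N≡N: 2 × 909 = 1818
  O–H: 12 × 457 = 5484
  Σ(formed) = 7302 kJ
ΔH = Σ(broken) − Σ(formed) = 6315 − 7302 = −987 kJ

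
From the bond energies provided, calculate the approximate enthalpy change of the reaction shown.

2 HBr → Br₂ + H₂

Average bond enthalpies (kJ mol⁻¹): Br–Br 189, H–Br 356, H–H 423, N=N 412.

ΔH ≈ +100 kJ

Bonds broken (reactants):
  H–Br: 2 × 356 = 712
  Σ(broken) = 712 kJ
Bonds formed (products):
  Br–Br: 1 × 189 = 189
  H–H: 1 × 423 = 423
  Σ(formed) = 612 kJ
ΔH = Σ(broken) − Σ(formed) = 712 − 612 = +100 kJ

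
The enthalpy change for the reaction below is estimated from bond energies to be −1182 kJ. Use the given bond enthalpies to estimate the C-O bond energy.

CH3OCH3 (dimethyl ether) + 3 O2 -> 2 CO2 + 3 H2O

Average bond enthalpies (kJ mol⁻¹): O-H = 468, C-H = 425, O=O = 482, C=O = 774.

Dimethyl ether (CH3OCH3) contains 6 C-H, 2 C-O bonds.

Let D be the C-O bond energy.
Σ(broken) = 6×425 + 2×D + 3×482 = 3996 + 2D
Σ(formed) = 4×774 + 6×468 = 5904
ΔH = Σ(broken) − Σ(formed) = (3996 + 2D) − (5904) = −1908 + 2D
Setting this equal to −1182 kJ gives 2D = 726, so D = 363 kJ/mol.

D(C-O) ≈ 363 kJ/mol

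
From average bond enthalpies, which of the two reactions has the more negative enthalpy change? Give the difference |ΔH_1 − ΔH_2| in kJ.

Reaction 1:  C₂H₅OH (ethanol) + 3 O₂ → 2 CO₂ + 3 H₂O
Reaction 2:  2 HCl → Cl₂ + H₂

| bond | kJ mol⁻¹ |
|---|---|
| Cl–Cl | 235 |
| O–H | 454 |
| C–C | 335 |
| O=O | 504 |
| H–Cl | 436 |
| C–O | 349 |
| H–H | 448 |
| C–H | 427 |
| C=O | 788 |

Reaction 1, by 1280 kJ

Reaction 1:
  Bonds broken (reactants):
    C–C: 1 × 335 = 335
    C–H: 5 × 427 = 2135
    C–O: 1 × 349 = 349
    O–H: 1 × 454 = 454
    O=O: 3 × 504 = 1512
    Σ(broken) = 4785 kJ
  Bonds formed (products):
    C=O: 4 × 788 = 3152
    O–H: 6 × 454 = 2724
    Σ(formed) = 5876 kJ
  ΔH_1 = 4785 − 5876 = −1091 kJ
Reaction 2:
  Bonds broken (reactants):
    H–Cl: 2 × 436 = 872
    Σ(broken) = 872 kJ
  Bonds formed (products):
    Cl–Cl: 1 × 235 = 235
    H–H: 1 × 448 = 448
    Σ(formed) = 683 kJ
  ΔH_2 = 872 − 683 = +189 kJ
ΔH_1 − ΔH_2 = −1280 kJ, so reaction 1 has the more negative ΔH; |ΔH_1 − ΔH_2| = 1280 kJ.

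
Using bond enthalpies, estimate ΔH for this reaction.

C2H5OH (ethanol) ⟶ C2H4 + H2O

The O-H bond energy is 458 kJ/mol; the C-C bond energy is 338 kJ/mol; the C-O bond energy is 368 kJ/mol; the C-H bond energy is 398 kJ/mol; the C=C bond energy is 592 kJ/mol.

ΔH ≈ +54 kJ

Bonds broken (reactants):
  C-C: 1 × 338 = 338
  C-H: 5 × 398 = 1990
  C-O: 1 × 368 = 368
  O-H: 1 × 458 = 458
  Σ(broken) = 3154 kJ
Bonds formed (products):
  C-H: 4 × 398 = 1592
  C=C: 1 × 592 = 592
  O-H: 2 × 458 = 916
  Σ(formed) = 3100 kJ
ΔH = Σ(broken) − Σ(formed) = 3154 − 3100 = +54 kJ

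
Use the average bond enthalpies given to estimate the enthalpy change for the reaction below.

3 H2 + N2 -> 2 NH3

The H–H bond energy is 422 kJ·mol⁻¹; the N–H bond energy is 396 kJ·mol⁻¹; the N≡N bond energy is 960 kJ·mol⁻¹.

ΔH ≈ −150 kJ

Bonds broken (reactants):
  H–H: 3 × 422 = 1266
  N≡N: 1 × 960 = 960
  Σ(broken) = 2226 kJ
Bonds formed (products):
  N–H: 6 × 396 = 2376
  Σ(formed) = 2376 kJ
ΔH = Σ(broken) − Σ(formed) = 2226 − 2376 = −150 kJ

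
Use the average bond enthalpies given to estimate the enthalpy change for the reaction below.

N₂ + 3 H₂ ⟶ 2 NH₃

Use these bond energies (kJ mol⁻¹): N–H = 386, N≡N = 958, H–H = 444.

ΔH ≈ −26 kJ

Bonds broken (reactants):
  H–H: 3 × 444 = 1332
  N≡N: 1 × 958 = 958
  Σ(broken) = 2290 kJ
Bonds formed (products):
  N–H: 6 × 386 = 2316
  Σ(formed) = 2316 kJ
ΔH = Σ(broken) − Σ(formed) = 2290 − 2316 = −26 kJ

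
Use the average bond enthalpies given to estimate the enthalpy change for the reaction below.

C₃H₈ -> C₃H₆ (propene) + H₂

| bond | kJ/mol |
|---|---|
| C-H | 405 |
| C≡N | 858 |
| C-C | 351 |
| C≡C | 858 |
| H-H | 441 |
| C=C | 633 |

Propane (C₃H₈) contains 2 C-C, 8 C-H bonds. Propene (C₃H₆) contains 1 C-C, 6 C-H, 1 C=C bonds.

ΔH ≈ +87 kJ

Bonds broken (reactants):
  C-C: 2 × 351 = 702
  C-H: 8 × 405 = 3240
  Σ(broken) = 3942 kJ
Bonds formed (products):
  C-C: 1 × 351 = 351
  C-H: 6 × 405 = 2430
  C=C: 1 × 633 = 633
  H-H: 1 × 441 = 441
  Σ(formed) = 3855 kJ
ΔH = Σ(broken) − Σ(formed) = 3942 − 3855 = +87 kJ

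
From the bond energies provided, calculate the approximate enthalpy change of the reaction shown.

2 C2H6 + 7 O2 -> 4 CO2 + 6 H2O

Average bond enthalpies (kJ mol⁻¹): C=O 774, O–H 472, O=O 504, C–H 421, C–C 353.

Bonds broken (reactants):
  C–C: 2 × 353 = 706
  C–H: 12 × 421 = 5052
  O=O: 7 × 504 = 3528
  Σ(broken) = 9286 kJ
Bonds formed (products):
  C=O: 8 × 774 = 6192
  O–H: 12 × 472 = 5664
  Σ(formed) = 11856 kJ
ΔH = Σ(broken) − Σ(formed) = 9286 − 11856 = −2570 kJ

ΔH ≈ −2570 kJ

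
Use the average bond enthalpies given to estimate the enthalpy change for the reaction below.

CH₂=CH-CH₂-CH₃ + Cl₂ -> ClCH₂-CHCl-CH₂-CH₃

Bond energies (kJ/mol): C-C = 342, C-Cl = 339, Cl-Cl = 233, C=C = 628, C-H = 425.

Bonds broken (reactants):
  C-C: 2 × 342 = 684
  C-H: 8 × 425 = 3400
  C=C: 1 × 628 = 628
  Cl-Cl: 1 × 233 = 233
  Σ(broken) = 4945 kJ
Bonds formed (products):
  C-C: 3 × 342 = 1026
  C-Cl: 2 × 339 = 678
  C-H: 8 × 425 = 3400
  Σ(formed) = 5104 kJ
ΔH = Σ(broken) − Σ(formed) = 4945 − 5104 = −159 kJ

ΔH ≈ −159 kJ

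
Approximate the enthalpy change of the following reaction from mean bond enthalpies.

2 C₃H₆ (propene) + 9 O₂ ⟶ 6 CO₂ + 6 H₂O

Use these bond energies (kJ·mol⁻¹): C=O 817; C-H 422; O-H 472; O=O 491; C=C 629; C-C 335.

Bonds broken (reactants):
  C-C: 2 × 335 = 670
  C-H: 12 × 422 = 5064
  C=C: 2 × 629 = 1258
  O=O: 9 × 491 = 4419
  Σ(broken) = 11411 kJ
Bonds formed (products):
  C=O: 12 × 817 = 9804
  O-H: 12 × 472 = 5664
  Σ(formed) = 15468 kJ
ΔH = Σ(broken) − Σ(formed) = 11411 − 15468 = −4057 kJ

ΔH ≈ −4057 kJ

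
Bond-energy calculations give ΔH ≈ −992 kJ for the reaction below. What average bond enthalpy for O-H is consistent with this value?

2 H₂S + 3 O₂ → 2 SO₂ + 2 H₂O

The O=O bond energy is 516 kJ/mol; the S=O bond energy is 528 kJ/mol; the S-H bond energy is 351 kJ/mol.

D(O-H) ≈ 458 kJ/mol

Let D be the O-H bond energy.
Σ(broken) = 3×516 + 4×351 = 2952
Σ(formed) = 4×D + 4×528 = 2112 + 4D
ΔH = Σ(broken) − Σ(formed) = (2952) − (2112 + 4D) = +840 − 4D
Setting this equal to −992 kJ gives 4D = 1832, so D = 458 kJ/mol.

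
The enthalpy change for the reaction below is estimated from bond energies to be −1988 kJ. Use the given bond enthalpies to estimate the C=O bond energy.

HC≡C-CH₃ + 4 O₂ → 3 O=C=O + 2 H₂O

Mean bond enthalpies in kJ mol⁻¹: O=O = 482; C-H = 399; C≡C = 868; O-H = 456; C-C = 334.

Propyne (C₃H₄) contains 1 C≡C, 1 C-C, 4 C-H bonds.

Let D be the C=O bond energy.
Σ(broken) = 1×868 + 1×334 + 4×399 + 4×482 = 4726
Σ(formed) = 6×D + 4×456 = 1824 + 6D
ΔH = Σ(broken) − Σ(formed) = (4726) − (1824 + 6D) = +2902 − 6D
Setting this equal to −1988 kJ gives 6D = 4890, so D = 815 kJ/mol.

D(C=O) ≈ 815 kJ/mol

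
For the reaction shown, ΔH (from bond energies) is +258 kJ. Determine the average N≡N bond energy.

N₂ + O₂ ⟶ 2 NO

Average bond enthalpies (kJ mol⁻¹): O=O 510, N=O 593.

Let D be the N≡N bond energy.
Σ(broken) = 1×D + 1×510 = 510 + D
Σ(formed) = 2×593 = 1186
ΔH = Σ(broken) − Σ(formed) = (510 + D) − (1186) = −676 + D
Setting this equal to +258 kJ gives D = 934 kJ/mol.

D(N≡N) ≈ 934 kJ/mol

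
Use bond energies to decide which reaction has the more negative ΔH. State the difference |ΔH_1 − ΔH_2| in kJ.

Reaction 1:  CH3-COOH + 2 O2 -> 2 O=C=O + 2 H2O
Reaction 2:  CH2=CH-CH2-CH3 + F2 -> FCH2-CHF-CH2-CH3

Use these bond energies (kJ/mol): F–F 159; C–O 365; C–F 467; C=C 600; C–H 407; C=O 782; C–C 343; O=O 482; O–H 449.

Reaction 1:
  Bonds broken (reactants):
    C–C: 1 × 343 = 343
    C–H: 3 × 407 = 1221
    C–O: 1 × 365 = 365
    C=O: 1 × 782 = 782
    O–H: 1 × 449 = 449
    O=O: 2 × 482 = 964
    Σ(broken) = 4124 kJ
  Bonds formed (products):
    C=O: 4 × 782 = 3128
    O–H: 4 × 449 = 1796
    Σ(formed) = 4924 kJ
  ΔH_1 = 4124 − 4924 = −800 kJ
Reaction 2:
  Bonds broken (reactants):
    C–C: 2 × 343 = 686
    C–H: 8 × 407 = 3256
    C=C: 1 × 600 = 600
    F–F: 1 × 159 = 159
    Σ(broken) = 4701 kJ
  Bonds formed (products):
    C–C: 3 × 343 = 1029
    C–F: 2 × 467 = 934
    C–H: 8 × 407 = 3256
    Σ(formed) = 5219 kJ
  ΔH_2 = 4701 − 5219 = −518 kJ
ΔH_1 − ΔH_2 = −282 kJ, so reaction 1 has the more negative ΔH; |ΔH_1 − ΔH_2| = 282 kJ.

Reaction 1, by 282 kJ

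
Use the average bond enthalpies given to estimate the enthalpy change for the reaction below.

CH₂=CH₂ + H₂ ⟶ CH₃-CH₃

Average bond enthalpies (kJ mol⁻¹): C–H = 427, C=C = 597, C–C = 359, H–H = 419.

Bonds broken (reactants):
  C–H: 4 × 427 = 1708
  C=C: 1 × 597 = 597
  H–H: 1 × 419 = 419
  Σ(broken) = 2724 kJ
Bonds formed (products):
  C–C: 1 × 359 = 359
  C–H: 6 × 427 = 2562
  Σ(formed) = 2921 kJ
ΔH = Σ(broken) − Σ(formed) = 2724 − 2921 = −197 kJ

ΔH ≈ −197 kJ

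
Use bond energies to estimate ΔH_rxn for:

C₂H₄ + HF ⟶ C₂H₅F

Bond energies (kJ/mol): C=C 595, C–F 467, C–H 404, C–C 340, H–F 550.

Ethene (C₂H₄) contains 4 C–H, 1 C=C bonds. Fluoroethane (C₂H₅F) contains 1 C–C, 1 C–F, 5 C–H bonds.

ΔH ≈ −66 kJ

Bonds broken (reactants):
  C–H: 4 × 404 = 1616
  C=C: 1 × 595 = 595
  H–F: 1 × 550 = 550
  Σ(broken) = 2761 kJ
Bonds formed (products):
  C–C: 1 × 340 = 340
  C–F: 1 × 467 = 467
  C–H: 5 × 404 = 2020
  Σ(formed) = 2827 kJ
ΔH = Σ(broken) − Σ(formed) = 2761 − 2827 = −66 kJ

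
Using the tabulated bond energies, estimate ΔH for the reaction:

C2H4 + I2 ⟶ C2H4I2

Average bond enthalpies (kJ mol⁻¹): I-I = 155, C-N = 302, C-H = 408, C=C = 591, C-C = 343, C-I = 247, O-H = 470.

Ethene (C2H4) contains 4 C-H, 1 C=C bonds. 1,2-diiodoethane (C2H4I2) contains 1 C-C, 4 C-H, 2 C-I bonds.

Bonds broken (reactants):
  C-H: 4 × 408 = 1632
  C=C: 1 × 591 = 591
  I-I: 1 × 155 = 155
  Σ(broken) = 2378 kJ
Bonds formed (products):
  C-C: 1 × 343 = 343
  C-H: 4 × 408 = 1632
  C-I: 2 × 247 = 494
  Σ(formed) = 2469 kJ
ΔH = Σ(broken) − Σ(formed) = 2378 − 2469 = −91 kJ

ΔH ≈ −91 kJ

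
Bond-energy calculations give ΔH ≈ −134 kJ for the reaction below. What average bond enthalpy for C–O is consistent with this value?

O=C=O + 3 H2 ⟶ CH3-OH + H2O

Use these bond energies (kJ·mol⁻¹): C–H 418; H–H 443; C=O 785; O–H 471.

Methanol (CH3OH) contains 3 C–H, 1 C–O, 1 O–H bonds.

D(C–O) ≈ 366 kJ/mol

Let D be the C–O bond energy.
Σ(broken) = 2×785 + 3×443 = 2899
Σ(formed) = 3×418 + 1×D + 3×471 = 2667 + D
ΔH = Σ(broken) − Σ(formed) = (2899) − (2667 + D) = +232 − D
Setting this equal to −134 kJ gives D = 366 kJ/mol.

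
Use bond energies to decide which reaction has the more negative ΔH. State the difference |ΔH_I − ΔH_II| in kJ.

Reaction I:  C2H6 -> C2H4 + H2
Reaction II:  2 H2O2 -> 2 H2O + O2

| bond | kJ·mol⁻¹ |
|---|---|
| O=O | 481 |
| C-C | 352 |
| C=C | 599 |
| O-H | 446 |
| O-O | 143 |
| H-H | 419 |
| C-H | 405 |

Reaction I:
  Bonds broken (reactants):
    C-C: 1 × 352 = 352
    C-H: 6 × 405 = 2430
    Σ(broken) = 2782 kJ
  Bonds formed (products):
    C-H: 4 × 405 = 1620
    C=C: 1 × 599 = 599
    H-H: 1 × 419 = 419
    Σ(formed) = 2638 kJ
  ΔH_I = 2782 − 2638 = +144 kJ
Reaction II:
  Bonds broken (reactants):
    O-H: 4 × 446 = 1784
    O-O: 2 × 143 = 286
    Σ(broken) = 2070 kJ
  Bonds formed (products):
    O-H: 4 × 446 = 1784
    O=O: 1 × 481 = 481
    Σ(formed) = 2265 kJ
  ΔH_II = 2070 − 2265 = −195 kJ
ΔH_I − ΔH_II = +339 kJ, so reaction II has the more negative ΔH; |ΔH_I − ΔH_II| = 339 kJ.

Reaction II, by 339 kJ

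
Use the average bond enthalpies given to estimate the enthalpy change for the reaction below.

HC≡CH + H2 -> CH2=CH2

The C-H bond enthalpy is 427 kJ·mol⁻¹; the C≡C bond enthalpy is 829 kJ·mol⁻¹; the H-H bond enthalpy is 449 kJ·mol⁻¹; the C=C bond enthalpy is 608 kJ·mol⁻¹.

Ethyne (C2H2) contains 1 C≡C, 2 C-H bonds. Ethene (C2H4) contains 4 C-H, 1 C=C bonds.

ΔH ≈ −184 kJ

Bonds broken (reactants):
  C≡C: 1 × 829 = 829
  C-H: 2 × 427 = 854
  H-H: 1 × 449 = 449
  Σ(broken) = 2132 kJ
Bonds formed (products):
  C-H: 4 × 427 = 1708
  C=C: 1 × 608 = 608
  Σ(formed) = 2316 kJ
ΔH = Σ(broken) − Σ(formed) = 2132 − 2316 = −184 kJ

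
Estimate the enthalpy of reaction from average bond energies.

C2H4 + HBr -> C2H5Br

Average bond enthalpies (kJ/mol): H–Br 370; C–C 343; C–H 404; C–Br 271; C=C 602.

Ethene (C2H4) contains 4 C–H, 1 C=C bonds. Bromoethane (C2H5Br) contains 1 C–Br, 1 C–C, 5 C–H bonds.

ΔH ≈ −46 kJ

Bonds broken (reactants):
  C–H: 4 × 404 = 1616
  C=C: 1 × 602 = 602
  H–Br: 1 × 370 = 370
  Σ(broken) = 2588 kJ
Bonds formed (products):
  C–Br: 1 × 271 = 271
  C–C: 1 × 343 = 343
  C–H: 5 × 404 = 2020
  Σ(formed) = 2634 kJ
ΔH = Σ(broken) − Σ(formed) = 2588 − 2634 = −46 kJ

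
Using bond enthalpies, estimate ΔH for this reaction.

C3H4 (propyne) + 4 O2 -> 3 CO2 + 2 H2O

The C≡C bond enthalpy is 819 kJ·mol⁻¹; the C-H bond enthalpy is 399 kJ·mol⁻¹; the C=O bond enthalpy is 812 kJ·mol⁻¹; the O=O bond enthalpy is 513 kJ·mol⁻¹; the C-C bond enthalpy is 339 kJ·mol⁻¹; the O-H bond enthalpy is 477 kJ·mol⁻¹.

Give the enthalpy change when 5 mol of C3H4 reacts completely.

Bonds broken (reactants):
  C≡C: 1 × 819 = 819
  C-C: 1 × 339 = 339
  C-H: 4 × 399 = 1596
  O=O: 4 × 513 = 2052
  Σ(broken) = 4806 kJ
Bonds formed (products):
  C=O: 6 × 812 = 4872
  O-H: 4 × 477 = 1908
  Σ(formed) = 6780 kJ
ΔH = Σ(broken) − Σ(formed) = 4806 − 6780 = −1974 kJ
For 5× the reaction as written: 5 × (−1974) = −9870 kJ

ΔH = −9870 kJ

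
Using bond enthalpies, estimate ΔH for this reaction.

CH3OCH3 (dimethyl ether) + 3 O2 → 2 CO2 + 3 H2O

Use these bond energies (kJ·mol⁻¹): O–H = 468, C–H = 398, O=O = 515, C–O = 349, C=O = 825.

Bonds broken (reactants):
  C–H: 6 × 398 = 2388
  C–O: 2 × 349 = 698
  O=O: 3 × 515 = 1545
  Σ(broken) = 4631 kJ
Bonds formed (products):
  C=O: 4 × 825 = 3300
  O–H: 6 × 468 = 2808
  Σ(formed) = 6108 kJ
ΔH = Σ(broken) − Σ(formed) = 4631 − 6108 = −1477 kJ

ΔH ≈ −1477 kJ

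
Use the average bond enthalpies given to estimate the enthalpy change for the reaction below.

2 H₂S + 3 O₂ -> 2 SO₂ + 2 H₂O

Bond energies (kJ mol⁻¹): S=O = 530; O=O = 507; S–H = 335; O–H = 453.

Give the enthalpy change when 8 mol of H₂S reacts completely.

Bonds broken (reactants):
  O=O: 3 × 507 = 1521
  S–H: 4 × 335 = 1340
  Σ(broken) = 2861 kJ
Bonds formed (products):
  O–H: 4 × 453 = 1812
  S=O: 4 × 530 = 2120
  Σ(formed) = 3932 kJ
ΔH = Σ(broken) − Σ(formed) = 2861 − 3932 = −1071 kJ
For 4× the reaction as written: 4 × (−1071) = −4284 kJ

ΔH = −4284 kJ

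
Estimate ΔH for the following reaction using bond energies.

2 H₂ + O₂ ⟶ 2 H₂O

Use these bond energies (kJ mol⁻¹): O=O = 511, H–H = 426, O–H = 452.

Bonds broken (reactants):
  H–H: 2 × 426 = 852
  O=O: 1 × 511 = 511
  Σ(broken) = 1363 kJ
Bonds formed (products):
  O–H: 4 × 452 = 1808
  Σ(formed) = 1808 kJ
ΔH = Σ(broken) − Σ(formed) = 1363 − 1808 = −445 kJ

ΔH ≈ −445 kJ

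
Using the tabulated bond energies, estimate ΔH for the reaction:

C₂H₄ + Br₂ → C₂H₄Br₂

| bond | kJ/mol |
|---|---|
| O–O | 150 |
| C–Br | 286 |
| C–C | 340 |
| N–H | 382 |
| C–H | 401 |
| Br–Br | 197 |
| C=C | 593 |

ΔH ≈ −122 kJ

Bonds broken (reactants):
  Br–Br: 1 × 197 = 197
  C–H: 4 × 401 = 1604
  C=C: 1 × 593 = 593
  Σ(broken) = 2394 kJ
Bonds formed (products):
  C–Br: 2 × 286 = 572
  C–C: 1 × 340 = 340
  C–H: 4 × 401 = 1604
  Σ(formed) = 2516 kJ
ΔH = Σ(broken) − Σ(formed) = 2394 − 2516 = −122 kJ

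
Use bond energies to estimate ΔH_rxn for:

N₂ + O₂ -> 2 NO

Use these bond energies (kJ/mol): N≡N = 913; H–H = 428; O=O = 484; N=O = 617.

ΔH ≈ +163 kJ

Bonds broken (reactants):
  N≡N: 1 × 913 = 913
  O=O: 1 × 484 = 484
  Σ(broken) = 1397 kJ
Bonds formed (products):
  N=O: 2 × 617 = 1234
  Σ(formed) = 1234 kJ
ΔH = Σ(broken) − Σ(formed) = 1397 − 1234 = +163 kJ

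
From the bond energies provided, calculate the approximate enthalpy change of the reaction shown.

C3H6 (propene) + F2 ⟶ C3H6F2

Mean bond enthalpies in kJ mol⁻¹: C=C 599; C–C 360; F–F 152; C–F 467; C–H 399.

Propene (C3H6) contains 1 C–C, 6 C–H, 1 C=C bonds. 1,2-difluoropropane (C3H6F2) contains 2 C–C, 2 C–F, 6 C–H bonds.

ΔH ≈ −543 kJ

Bonds broken (reactants):
  C–C: 1 × 360 = 360
  C–H: 6 × 399 = 2394
  C=C: 1 × 599 = 599
  F–F: 1 × 152 = 152
  Σ(broken) = 3505 kJ
Bonds formed (products):
  C–C: 2 × 360 = 720
  C–F: 2 × 467 = 934
  C–H: 6 × 399 = 2394
  Σ(formed) = 4048 kJ
ΔH = Σ(broken) − Σ(formed) = 3505 − 4048 = −543 kJ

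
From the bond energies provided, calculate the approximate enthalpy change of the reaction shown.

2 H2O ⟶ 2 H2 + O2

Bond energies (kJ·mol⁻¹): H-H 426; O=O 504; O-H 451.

Bonds broken (reactants):
  O-H: 4 × 451 = 1804
  Σ(broken) = 1804 kJ
Bonds formed (products):
  H-H: 2 × 426 = 852
  O=O: 1 × 504 = 504
  Σ(formed) = 1356 kJ
ΔH = Σ(broken) − Σ(formed) = 1804 − 1356 = +448 kJ

ΔH ≈ +448 kJ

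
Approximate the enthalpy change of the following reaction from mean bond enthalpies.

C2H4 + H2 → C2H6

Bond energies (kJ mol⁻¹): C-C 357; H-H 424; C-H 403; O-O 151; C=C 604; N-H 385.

ΔH ≈ −135 kJ

Bonds broken (reactants):
  C-H: 4 × 403 = 1612
  C=C: 1 × 604 = 604
  H-H: 1 × 424 = 424
  Σ(broken) = 2640 kJ
Bonds formed (products):
  C-C: 1 × 357 = 357
  C-H: 6 × 403 = 2418
  Σ(formed) = 2775 kJ
ΔH = Σ(broken) − Σ(formed) = 2640 − 2775 = −135 kJ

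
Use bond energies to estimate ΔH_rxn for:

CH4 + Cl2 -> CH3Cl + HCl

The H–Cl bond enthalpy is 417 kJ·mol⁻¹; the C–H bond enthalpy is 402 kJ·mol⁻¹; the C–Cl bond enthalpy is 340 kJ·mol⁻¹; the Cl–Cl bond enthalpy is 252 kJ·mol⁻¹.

ΔH ≈ −103 kJ

Bonds broken (reactants):
  C–H: 4 × 402 = 1608
  Cl–Cl: 1 × 252 = 252
  Σ(broken) = 1860 kJ
Bonds formed (products):
  C–Cl: 1 × 340 = 340
  C–H: 3 × 402 = 1206
  H–Cl: 1 × 417 = 417
  Σ(formed) = 1963 kJ
ΔH = Σ(broken) − Σ(formed) = 1860 − 1963 = −103 kJ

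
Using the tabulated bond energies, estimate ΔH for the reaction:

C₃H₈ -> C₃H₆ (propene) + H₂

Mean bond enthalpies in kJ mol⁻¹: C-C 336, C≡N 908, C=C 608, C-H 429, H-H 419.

Bonds broken (reactants):
  C-C: 2 × 336 = 672
  C-H: 8 × 429 = 3432
  Σ(broken) = 4104 kJ
Bonds formed (products):
  C-C: 1 × 336 = 336
  C-H: 6 × 429 = 2574
  C=C: 1 × 608 = 608
  H-H: 1 × 419 = 419
  Σ(formed) = 3937 kJ
ΔH = Σ(broken) − Σ(formed) = 4104 − 3937 = +167 kJ

ΔH ≈ +167 kJ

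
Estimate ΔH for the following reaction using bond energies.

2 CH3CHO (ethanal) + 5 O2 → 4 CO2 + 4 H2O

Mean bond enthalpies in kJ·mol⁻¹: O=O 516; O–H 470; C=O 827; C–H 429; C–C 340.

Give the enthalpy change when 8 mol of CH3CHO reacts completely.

ΔH = −8120 kJ

Bonds broken (reactants):
  C–C: 2 × 340 = 680
  C–H: 8 × 429 = 3432
  C=O: 2 × 827 = 1654
  O=O: 5 × 516 = 2580
  Σ(broken) = 8346 kJ
Bonds formed (products):
  C=O: 8 × 827 = 6616
  O–H: 8 × 470 = 3760
  Σ(formed) = 10376 kJ
ΔH = Σ(broken) − Σ(formed) = 8346 − 10376 = −2030 kJ
For 4× the reaction as written: 4 × (−2030) = −8120 kJ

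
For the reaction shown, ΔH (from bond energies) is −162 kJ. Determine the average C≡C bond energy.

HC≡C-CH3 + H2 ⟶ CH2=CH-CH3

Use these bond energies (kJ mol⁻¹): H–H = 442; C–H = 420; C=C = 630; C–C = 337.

D(C≡C) ≈ 866 kJ/mol

Let D be the C≡C bond energy.
Σ(broken) = 1×D + 1×337 + 4×420 + 1×442 = 2459 + D
Σ(formed) = 1×337 + 6×420 + 1×630 = 3487
ΔH = Σ(broken) − Σ(formed) = (2459 + D) − (3487) = −1028 + D
Setting this equal to −162 kJ gives D = 866 kJ/mol.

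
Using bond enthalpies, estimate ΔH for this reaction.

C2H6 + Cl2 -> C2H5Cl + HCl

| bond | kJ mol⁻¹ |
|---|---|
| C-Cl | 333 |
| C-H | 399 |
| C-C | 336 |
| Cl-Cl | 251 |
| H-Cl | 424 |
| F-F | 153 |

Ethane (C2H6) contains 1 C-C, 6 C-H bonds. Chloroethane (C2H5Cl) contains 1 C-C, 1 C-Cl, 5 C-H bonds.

ΔH ≈ −107 kJ

Bonds broken (reactants):
  C-C: 1 × 336 = 336
  C-H: 6 × 399 = 2394
  Cl-Cl: 1 × 251 = 251
  Σ(broken) = 2981 kJ
Bonds formed (products):
  C-C: 1 × 336 = 336
  C-Cl: 1 × 333 = 333
  C-H: 5 × 399 = 1995
  H-Cl: 1 × 424 = 424
  Σ(formed) = 3088 kJ
ΔH = Σ(broken) − Σ(formed) = 2981 − 3088 = −107 kJ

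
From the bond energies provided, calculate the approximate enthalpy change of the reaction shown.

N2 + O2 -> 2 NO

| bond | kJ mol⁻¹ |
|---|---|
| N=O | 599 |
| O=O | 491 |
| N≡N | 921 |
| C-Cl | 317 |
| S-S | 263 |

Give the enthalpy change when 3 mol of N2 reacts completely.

Bonds broken (reactants):
  N≡N: 1 × 921 = 921
  O=O: 1 × 491 = 491
  Σ(broken) = 1412 kJ
Bonds formed (products):
  N=O: 2 × 599 = 1198
  Σ(formed) = 1198 kJ
ΔH = Σ(broken) − Σ(formed) = 1412 − 1198 = +214 kJ
For 3× the reaction as written: 3 × (+214) = +642 kJ

ΔH = +642 kJ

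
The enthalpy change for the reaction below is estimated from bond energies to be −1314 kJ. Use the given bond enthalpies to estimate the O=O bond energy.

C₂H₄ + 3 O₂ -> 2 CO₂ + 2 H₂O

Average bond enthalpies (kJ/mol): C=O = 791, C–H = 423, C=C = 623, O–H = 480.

Let D be the O=O bond energy.
Σ(broken) = 4×423 + 1×623 + 3×D = 2315 + 3D
Σ(formed) = 4×791 + 4×480 = 5084
ΔH = Σ(broken) − Σ(formed) = (2315 + 3D) − (5084) = −2769 + 3D
Setting this equal to −1314 kJ gives 3D = 1455, so D = 485 kJ/mol.

D(O=O) ≈ 485 kJ/mol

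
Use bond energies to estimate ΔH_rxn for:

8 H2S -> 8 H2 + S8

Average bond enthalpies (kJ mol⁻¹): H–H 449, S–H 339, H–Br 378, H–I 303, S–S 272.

ΔH ≈ −344 kJ

Bonds broken (reactants):
  S–H: 16 × 339 = 5424
  Σ(broken) = 5424 kJ
Bonds formed (products):
  H–H: 8 × 449 = 3592
  S–S: 8 × 272 = 2176
  Σ(formed) = 5768 kJ
ΔH = Σ(broken) − Σ(formed) = 5424 − 5768 = −344 kJ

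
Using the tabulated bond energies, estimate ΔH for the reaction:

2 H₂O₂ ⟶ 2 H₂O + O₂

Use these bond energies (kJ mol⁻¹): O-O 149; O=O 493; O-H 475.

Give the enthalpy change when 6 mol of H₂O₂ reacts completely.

ΔH = −585 kJ

Bonds broken (reactants):
  O-H: 4 × 475 = 1900
  O-O: 2 × 149 = 298
  Σ(broken) = 2198 kJ
Bonds formed (products):
  O-H: 4 × 475 = 1900
  O=O: 1 × 493 = 493
  Σ(formed) = 2393 kJ
ΔH = Σ(broken) − Σ(formed) = 2198 − 2393 = −195 kJ
For 3× the reaction as written: 3 × (−195) = −585 kJ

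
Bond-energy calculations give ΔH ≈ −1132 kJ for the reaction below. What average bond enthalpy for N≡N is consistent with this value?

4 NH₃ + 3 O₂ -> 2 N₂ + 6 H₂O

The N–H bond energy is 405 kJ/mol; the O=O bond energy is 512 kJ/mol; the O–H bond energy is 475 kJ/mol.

D(N≡N) ≈ 914 kJ/mol

Let D be the N≡N bond energy.
Σ(broken) = 12×405 + 3×512 = 6396
Σ(formed) = 2×D + 12×475 = 5700 + 2D
ΔH = Σ(broken) − Σ(formed) = (6396) − (5700 + 2D) = +696 − 2D
Setting this equal to −1132 kJ gives 2D = 1828, so D = 914 kJ/mol.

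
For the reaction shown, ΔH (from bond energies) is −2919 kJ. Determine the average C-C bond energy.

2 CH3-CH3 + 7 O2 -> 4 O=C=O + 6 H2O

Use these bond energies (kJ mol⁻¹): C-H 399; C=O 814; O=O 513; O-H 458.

D(C-C) ≈ 355 kJ/mol

Let D be the C-C bond energy.
Σ(broken) = 2×D + 12×399 + 7×513 = 8379 + 2D
Σ(formed) = 8×814 + 12×458 = 12008
ΔH = Σ(broken) − Σ(formed) = (8379 + 2D) − (12008) = −3629 + 2D
Setting this equal to −2919 kJ gives 2D = 710, so D = 355 kJ/mol.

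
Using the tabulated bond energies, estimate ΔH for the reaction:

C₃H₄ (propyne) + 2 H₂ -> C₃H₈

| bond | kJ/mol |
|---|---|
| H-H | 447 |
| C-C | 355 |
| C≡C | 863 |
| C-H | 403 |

Bonds broken (reactants):
  C≡C: 1 × 863 = 863
  C-C: 1 × 355 = 355
  C-H: 4 × 403 = 1612
  H-H: 2 × 447 = 894
  Σ(broken) = 3724 kJ
Bonds formed (products):
  C-C: 2 × 355 = 710
  C-H: 8 × 403 = 3224
  Σ(formed) = 3934 kJ
ΔH = Σ(broken) − Σ(formed) = 3724 − 3934 = −210 kJ

ΔH ≈ −210 kJ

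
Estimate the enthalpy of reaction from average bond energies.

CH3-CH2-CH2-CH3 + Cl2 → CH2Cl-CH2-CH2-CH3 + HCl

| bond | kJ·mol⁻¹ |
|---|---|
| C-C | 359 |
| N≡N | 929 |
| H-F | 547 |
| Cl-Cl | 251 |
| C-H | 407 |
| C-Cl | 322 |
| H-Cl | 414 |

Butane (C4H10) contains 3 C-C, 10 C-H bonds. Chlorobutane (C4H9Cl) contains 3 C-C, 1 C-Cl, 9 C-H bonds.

Bonds broken (reactants):
  C-C: 3 × 359 = 1077
  C-H: 10 × 407 = 4070
  Cl-Cl: 1 × 251 = 251
  Σ(broken) = 5398 kJ
Bonds formed (products):
  C-C: 3 × 359 = 1077
  C-Cl: 1 × 322 = 322
  C-H: 9 × 407 = 3663
  H-Cl: 1 × 414 = 414
  Σ(formed) = 5476 kJ
ΔH = Σ(broken) − Σ(formed) = 5398 − 5476 = −78 kJ

ΔH ≈ −78 kJ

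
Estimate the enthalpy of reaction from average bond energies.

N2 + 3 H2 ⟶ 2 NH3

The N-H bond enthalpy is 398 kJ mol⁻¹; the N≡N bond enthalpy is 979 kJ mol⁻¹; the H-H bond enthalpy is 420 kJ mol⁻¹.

Bonds broken (reactants):
  H-H: 3 × 420 = 1260
  N≡N: 1 × 979 = 979
  Σ(broken) = 2239 kJ
Bonds formed (products):
  N-H: 6 × 398 = 2388
  Σ(formed) = 2388 kJ
ΔH = Σ(broken) − Σ(formed) = 2239 − 2388 = −149 kJ

ΔH ≈ −149 kJ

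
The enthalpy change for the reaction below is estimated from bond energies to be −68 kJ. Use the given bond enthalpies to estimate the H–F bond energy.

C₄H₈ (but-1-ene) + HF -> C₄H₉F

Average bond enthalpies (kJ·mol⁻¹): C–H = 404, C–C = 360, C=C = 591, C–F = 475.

D(H–F) ≈ 580 kJ/mol

Let D be the H–F bond energy.
Σ(broken) = 2×360 + 8×404 + 1×591 + 1×D = 4543 + D
Σ(formed) = 3×360 + 1×475 + 9×404 = 5191
ΔH = Σ(broken) − Σ(formed) = (4543 + D) − (5191) = −648 + D
Setting this equal to −68 kJ gives D = 580 kJ/mol.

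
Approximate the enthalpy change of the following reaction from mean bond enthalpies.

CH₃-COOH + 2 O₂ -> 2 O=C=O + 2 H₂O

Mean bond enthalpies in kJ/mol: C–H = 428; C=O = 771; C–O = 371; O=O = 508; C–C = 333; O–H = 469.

Bonds broken (reactants):
  C–C: 1 × 333 = 333
  C–H: 3 × 428 = 1284
  C–O: 1 × 371 = 371
  C=O: 1 × 771 = 771
  O–H: 1 × 469 = 469
  O=O: 2 × 508 = 1016
  Σ(broken) = 4244 kJ
Bonds formed (products):
  C=O: 4 × 771 = 3084
  O–H: 4 × 469 = 1876
  Σ(formed) = 4960 kJ
ΔH = Σ(broken) − Σ(formed) = 4244 − 4960 = −716 kJ

ΔH ≈ −716 kJ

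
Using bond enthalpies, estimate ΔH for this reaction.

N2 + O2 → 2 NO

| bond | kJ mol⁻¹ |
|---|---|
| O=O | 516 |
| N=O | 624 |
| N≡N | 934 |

Bonds broken (reactants):
  N≡N: 1 × 934 = 934
  O=O: 1 × 516 = 516
  Σ(broken) = 1450 kJ
Bonds formed (products):
  N=O: 2 × 624 = 1248
  Σ(formed) = 1248 kJ
ΔH = Σ(broken) − Σ(formed) = 1450 − 1248 = +202 kJ

ΔH ≈ +202 kJ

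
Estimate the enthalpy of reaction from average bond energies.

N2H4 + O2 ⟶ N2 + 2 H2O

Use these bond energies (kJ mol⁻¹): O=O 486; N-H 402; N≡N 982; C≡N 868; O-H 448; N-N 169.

ΔH ≈ −511 kJ

Bonds broken (reactants):
  N-H: 4 × 402 = 1608
  N-N: 1 × 169 = 169
  O=O: 1 × 486 = 486
  Σ(broken) = 2263 kJ
Bonds formed (products):
  N≡N: 1 × 982 = 982
  O-H: 4 × 448 = 1792
  Σ(formed) = 2774 kJ
ΔH = Σ(broken) − Σ(formed) = 2263 − 2774 = −511 kJ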